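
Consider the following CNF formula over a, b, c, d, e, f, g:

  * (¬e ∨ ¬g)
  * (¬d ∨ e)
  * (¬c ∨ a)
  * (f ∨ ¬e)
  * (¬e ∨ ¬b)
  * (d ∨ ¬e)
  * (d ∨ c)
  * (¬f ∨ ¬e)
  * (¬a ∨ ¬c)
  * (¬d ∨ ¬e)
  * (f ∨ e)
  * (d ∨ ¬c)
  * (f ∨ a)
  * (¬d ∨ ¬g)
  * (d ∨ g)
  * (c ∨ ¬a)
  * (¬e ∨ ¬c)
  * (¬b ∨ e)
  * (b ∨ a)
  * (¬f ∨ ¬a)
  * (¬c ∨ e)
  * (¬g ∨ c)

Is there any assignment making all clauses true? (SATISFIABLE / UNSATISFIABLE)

UNSATISFIABLE

e = True:
  propagation gives g=False, f=True; an empty clause results — contradiction.
e = False:
  propagation gives d=False, c=True; an empty clause results — contradiction.
Every branch closes, so no satisfying assignment exists.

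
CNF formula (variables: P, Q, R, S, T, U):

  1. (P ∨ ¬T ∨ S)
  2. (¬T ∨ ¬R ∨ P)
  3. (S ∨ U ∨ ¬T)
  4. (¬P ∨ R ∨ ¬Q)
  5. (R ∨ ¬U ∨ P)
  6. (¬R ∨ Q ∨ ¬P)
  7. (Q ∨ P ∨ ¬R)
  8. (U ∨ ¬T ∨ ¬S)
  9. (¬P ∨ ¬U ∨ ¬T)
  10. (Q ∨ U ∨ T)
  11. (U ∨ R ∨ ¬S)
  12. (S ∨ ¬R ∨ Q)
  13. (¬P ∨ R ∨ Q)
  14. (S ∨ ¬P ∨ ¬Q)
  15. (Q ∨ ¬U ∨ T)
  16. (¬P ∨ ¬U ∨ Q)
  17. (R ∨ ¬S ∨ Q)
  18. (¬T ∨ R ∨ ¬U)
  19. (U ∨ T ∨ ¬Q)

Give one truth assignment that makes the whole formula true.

P=T  Q=T  R=T  S=T  T=F  U=T

Branch on P: take P = True.
Branch on Q: take Q = True.
  then R is forced to True.
  then S is forced to True.
Branch on T: take T = False.
  then U is forced to True.
Every clause has at least one true literal under this assignment.
Check each clause:
  1. (P ∨ ¬T ∨ S) — P is true.
  2. (¬R ∨ P ∨ ¬T) — P is true.
  3. (S ∨ U ∨ ¬T) — ¬T is true.
  4. (¬Q ∨ R ∨ ¬P) — R is true.
  5. (R ∨ P ∨ ¬U) — P is true.
  6. (¬P ∨ Q ∨ ¬R) — Q is true.
  7. (¬R ∨ Q ∨ P) — P is true.
  8. (U ∨ ¬T ∨ ¬S) — ¬T is true.
  9. (¬P ∨ ¬T ∨ ¬U) — ¬T is true.
  10. (T ∨ Q ∨ U) — Q is true.
  11. (U ∨ ¬S ∨ R) — R is true.
  12. (¬R ∨ Q ∨ S) — Q is true.
  13. (¬P ∨ R ∨ Q) — Q is true.
  14. (¬Q ∨ S ∨ ¬P) — S is true.
  15. (Q ∨ T ∨ ¬U) — Q is true.
  16. (¬U ∨ Q ∨ ¬P) — Q is true.
  17. (Q ∨ ¬S ∨ R) — Q is true.
  18. (¬T ∨ R ∨ ¬U) — R is true.
  19. (¬Q ∨ T ∨ U) — U is true.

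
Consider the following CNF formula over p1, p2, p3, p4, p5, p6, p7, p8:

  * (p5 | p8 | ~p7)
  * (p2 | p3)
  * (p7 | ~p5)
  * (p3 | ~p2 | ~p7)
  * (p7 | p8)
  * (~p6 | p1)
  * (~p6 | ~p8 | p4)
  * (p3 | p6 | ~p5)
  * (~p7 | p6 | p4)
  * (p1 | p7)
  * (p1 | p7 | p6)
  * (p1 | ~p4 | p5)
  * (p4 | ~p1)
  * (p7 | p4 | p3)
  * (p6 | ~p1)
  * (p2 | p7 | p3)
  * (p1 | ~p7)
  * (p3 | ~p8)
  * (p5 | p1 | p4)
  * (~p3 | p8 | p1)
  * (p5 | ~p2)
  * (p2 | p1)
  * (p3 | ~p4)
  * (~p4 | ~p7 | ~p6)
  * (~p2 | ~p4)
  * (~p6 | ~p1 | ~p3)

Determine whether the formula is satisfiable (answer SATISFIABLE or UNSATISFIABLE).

UNSATISFIABLE

p1 = True:
  propagation gives p4=True, p6=True, p3=True; an empty clause results — contradiction.
p1 = False:
  propagation gives p6=False, p7=True; an empty clause results — contradiction.
Every branch closes, so no satisfying assignment exists.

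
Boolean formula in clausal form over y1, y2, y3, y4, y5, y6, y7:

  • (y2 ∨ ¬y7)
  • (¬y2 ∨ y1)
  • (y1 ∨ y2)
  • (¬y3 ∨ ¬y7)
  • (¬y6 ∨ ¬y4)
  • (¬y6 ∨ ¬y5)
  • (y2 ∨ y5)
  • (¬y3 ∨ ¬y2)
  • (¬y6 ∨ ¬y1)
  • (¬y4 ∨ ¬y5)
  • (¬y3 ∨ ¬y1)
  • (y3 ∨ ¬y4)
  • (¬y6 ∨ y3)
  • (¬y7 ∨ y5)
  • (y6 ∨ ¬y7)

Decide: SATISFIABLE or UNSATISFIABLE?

SATISFIABLE

y4 occurs only negated in the remaining clauses — set y4 = False.
Pure literal: y7 appears only negated; assign y7 = False.
Try y1 = True.
  then y6 is forced to False.
  then y3 is forced to False.
The remaining clauses are satisfied by y2 = False, y5 = True.
Every clause has at least one true literal under this assignment.
So y1 = T, y2 = F, y3 = F, y4 = F, y5 = T, y6 = F, y7 = F is a satisfying assignment.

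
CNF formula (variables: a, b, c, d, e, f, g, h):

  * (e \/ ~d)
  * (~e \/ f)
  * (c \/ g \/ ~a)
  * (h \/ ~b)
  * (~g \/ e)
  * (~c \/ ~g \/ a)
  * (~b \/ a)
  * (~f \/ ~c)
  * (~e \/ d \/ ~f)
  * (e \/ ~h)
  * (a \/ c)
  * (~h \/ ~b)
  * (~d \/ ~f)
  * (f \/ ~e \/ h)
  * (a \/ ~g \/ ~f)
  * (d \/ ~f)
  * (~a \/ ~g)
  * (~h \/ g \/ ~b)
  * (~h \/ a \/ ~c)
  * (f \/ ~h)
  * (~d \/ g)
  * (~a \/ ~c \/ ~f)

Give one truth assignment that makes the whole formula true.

a=False  b=False  c=True  d=False  e=False  f=False  g=False  h=False

b occurs only negated in the remaining clauses — set b = False.
Branch on a: take a = False.
  then c is forced to True.
  then g is forced to False.
  then f is forced to False.
  then e is forced to False.
  then d is forced to False.
  then h is forced to False.
Every clause has at least one true literal under this assignment.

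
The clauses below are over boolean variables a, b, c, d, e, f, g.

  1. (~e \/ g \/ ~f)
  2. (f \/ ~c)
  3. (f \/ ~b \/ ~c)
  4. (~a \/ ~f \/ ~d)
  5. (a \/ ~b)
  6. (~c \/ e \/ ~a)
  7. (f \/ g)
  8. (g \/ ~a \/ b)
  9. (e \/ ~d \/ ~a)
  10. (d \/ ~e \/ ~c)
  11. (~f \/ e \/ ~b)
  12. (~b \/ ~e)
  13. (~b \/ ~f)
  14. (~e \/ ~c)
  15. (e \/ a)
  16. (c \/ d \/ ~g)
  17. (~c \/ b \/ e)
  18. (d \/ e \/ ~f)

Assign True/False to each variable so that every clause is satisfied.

a=T, b=F, c=F, d=T, e=T, f=F, g=T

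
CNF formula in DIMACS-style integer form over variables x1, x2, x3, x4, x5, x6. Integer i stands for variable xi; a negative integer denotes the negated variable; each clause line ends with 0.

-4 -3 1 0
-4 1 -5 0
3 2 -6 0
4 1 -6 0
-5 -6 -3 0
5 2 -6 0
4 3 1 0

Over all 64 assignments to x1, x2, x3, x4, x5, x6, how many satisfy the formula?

29

Split on x1, then x3.
  x1=T, x3=T: x4 free; 5 ways for (x2,x5,x6) × 2^1 = 10.
  x1=T, x3=F: x4, x5 free; 3 ways for (x2,x6) × 2^2 = 12.
  x1=F, x3=T: remaining (x2,x4,x5,x6) ∈ {(F,F,F,F); (F,F,T,F); (T,F,F,F); (T,F,T,F)} — 4.
  x1=F, x3=F: remaining (x2,x4,x5,x6) ∈ {(F,T,F,F); (T,T,F,F); (T,T,F,T)} — 3.
Total: 10 + 12 + 4 + 3 = 29.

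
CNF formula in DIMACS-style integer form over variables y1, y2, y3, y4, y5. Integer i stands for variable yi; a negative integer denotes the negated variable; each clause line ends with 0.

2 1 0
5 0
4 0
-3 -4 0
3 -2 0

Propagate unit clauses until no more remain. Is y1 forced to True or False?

Unit clause (y5) sets y5 = True.
(y4) is a unit clause: y4 = True.
(!y4 || !y3) with y4 = True leaves only !y3, so y3 = False.
(!y2 || y3) with y3 = False leaves only !y2, so y2 = False.
From (y2 || y1) and y2 = False: y1 = True.

True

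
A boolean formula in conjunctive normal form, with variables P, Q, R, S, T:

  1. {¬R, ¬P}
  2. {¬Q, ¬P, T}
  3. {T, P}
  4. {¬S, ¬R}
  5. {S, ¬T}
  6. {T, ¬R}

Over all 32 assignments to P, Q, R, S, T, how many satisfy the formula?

Satisfying assignments:
  P=F Q=F R=F S=T T=T
  P=F Q=T R=F S=T T=T
  P=T Q=F R=F S=F T=F
  P=T Q=F R=F S=T T=F
  P=T Q=F R=F S=T T=T
  P=T Q=T R=F S=T T=T
That's 6 in total.

6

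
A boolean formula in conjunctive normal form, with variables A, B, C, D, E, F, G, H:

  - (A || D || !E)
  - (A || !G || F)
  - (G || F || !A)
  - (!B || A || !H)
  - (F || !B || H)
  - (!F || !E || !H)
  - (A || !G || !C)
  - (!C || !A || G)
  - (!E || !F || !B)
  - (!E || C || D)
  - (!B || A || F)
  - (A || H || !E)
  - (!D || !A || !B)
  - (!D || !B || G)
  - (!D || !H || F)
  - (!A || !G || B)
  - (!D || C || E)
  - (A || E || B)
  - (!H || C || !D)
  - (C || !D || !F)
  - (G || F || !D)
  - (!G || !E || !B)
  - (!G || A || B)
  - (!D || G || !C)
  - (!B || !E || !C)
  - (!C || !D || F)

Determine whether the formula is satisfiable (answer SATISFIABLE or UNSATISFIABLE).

SATISFIABLE

Try A = True.
For the remaining variables, B = True, C = False, D = False, E = False, F = True, G = True, H = False works.
So A=True, B=True, C=False, D=False, E=False, F=True, G=True, H=False is a satisfying assignment.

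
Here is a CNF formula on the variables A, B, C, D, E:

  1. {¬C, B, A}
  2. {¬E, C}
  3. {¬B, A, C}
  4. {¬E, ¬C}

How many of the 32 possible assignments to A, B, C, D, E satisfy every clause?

Split on C, then A.
  C=T, A=T: remaining (B,D,E) ∈ {(F,F,F); (F,T,F); (T,F,F); (T,T,F)} — 4.
  C=T, A=F: remaining (B,D,E) ∈ {(T,F,F); (T,T,F)} — 2.
  C=F, A=T: remaining (B,D,E) ∈ {(F,F,F); (F,T,F); (T,F,F); (T,T,F)} — 4.
  C=F, A=F: remaining (B,D,E) ∈ {(F,F,F); (F,T,F)} — 2.
Total: 4 + 2 + 4 + 2 = 12.

12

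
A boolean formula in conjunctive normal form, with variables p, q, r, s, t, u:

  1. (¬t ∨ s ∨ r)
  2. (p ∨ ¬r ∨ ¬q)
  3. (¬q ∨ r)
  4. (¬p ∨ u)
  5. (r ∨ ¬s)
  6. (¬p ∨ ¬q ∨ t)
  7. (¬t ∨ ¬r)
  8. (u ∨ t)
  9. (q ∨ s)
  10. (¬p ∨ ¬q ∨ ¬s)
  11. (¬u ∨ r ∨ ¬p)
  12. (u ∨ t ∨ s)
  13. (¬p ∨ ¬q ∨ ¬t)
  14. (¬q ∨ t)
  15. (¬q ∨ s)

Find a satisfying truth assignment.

p=F  q=F  r=T  s=T  t=F  u=T

Try p = False.
Set q = False and propagate.
  then s is forced to True.
  then r is forced to True.
  then t is forced to False.
  then u is forced to True.
Every clause has at least one true literal under this assignment.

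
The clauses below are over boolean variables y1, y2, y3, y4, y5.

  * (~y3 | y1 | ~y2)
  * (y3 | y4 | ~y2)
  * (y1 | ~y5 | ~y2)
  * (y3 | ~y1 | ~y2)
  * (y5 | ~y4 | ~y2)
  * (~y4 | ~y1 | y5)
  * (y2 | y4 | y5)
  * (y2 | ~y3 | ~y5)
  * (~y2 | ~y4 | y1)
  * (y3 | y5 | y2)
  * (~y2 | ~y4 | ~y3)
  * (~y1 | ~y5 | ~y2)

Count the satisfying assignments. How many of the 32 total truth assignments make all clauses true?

Satisfying assignments:
  y1=0 y2=0 y3=0 y4=0 y5=1
  y1=0 y2=0 y3=0 y4=1 y5=1
  y1=0 y2=0 y3=1 y4=1 y5=0
  y1=1 y2=0 y3=0 y4=0 y5=1
  y1=1 y2=0 y3=0 y4=1 y5=1
  y1=1 y2=1 y3=1 y4=0 y5=0
Count: 6.

6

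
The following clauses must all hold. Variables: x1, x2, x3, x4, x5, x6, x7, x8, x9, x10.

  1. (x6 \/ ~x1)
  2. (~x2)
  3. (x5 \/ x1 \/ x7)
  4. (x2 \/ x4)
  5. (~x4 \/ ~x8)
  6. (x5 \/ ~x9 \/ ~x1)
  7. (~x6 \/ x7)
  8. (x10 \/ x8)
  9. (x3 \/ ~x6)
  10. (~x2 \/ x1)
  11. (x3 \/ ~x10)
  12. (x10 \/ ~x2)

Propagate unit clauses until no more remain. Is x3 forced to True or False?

True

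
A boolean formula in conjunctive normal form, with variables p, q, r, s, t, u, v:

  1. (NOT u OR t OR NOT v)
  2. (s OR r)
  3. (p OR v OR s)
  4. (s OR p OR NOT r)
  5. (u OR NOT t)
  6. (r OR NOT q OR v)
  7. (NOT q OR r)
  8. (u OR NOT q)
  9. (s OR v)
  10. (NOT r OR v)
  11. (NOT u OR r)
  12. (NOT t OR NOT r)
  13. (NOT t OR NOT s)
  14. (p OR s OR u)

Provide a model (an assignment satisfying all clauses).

p=True, q=False, r=True, s=True, t=False, u=False, v=True

p occurs only positively in the remaining clauses — set p = True.
q occurs only negated in the remaining clauses — set q = False.
Branch on r: take r = True.
  then v is forced to True.
  then t is forced to False.
  then u is forced to False.
s is now unconstrained; take s = True.
Check each clause:
  1. (NOT v OR t OR NOT u) — NOT u is true.
  2. (s OR r) — r is true.
  3. (p OR s OR v) — p is true.
  4. (NOT r OR p OR s) — p is true.
  5. (u OR NOT t) — NOT t is true.
  6. (NOT q OR r OR v) — r is true.
  7. (NOT q OR r) — r is true.
  8. (NOT q OR u) — NOT q is true.
  9. (s OR v) — s is true.
  10. (NOT r OR v) — v is true.
  11. (r OR NOT u) — NOT u is true.
  12. (NOT t OR NOT r) — NOT t is true.
  13. (NOT t OR NOT s) — NOT t is true.
  14. (p OR s OR u) — p is true.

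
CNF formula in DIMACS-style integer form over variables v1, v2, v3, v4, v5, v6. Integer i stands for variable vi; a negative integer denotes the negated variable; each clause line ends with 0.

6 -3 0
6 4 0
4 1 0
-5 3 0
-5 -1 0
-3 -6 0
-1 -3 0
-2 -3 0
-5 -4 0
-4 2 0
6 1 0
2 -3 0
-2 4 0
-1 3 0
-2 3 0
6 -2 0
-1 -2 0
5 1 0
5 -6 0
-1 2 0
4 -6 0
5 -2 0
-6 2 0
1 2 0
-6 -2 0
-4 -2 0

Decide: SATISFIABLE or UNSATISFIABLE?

UNSATISFIABLE

v2 = True:
  propagation gives v3=False; an empty clause results — contradiction.
v2 = False:
  propagation gives v4=False, v6=True; an empty clause results — contradiction.
Every branch closes, so no satisfying assignment exists.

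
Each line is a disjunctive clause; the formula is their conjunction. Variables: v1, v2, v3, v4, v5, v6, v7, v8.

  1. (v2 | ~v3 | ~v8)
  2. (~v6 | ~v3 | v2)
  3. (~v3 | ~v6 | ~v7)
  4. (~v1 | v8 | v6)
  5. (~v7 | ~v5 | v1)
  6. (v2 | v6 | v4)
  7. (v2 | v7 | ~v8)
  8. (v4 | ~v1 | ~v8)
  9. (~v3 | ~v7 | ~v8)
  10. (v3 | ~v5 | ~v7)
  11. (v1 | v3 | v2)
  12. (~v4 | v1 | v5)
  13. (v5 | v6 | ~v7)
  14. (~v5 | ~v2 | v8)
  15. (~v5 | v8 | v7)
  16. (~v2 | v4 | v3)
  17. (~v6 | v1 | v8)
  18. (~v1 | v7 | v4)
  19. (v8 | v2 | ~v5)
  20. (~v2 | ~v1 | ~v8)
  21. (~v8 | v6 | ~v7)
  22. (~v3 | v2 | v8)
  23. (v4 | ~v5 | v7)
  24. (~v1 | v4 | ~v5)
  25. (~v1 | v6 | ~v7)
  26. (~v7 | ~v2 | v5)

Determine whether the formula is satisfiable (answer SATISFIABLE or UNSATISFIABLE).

Set v1 = False and propagate.
Branch on v2: take v2 = True.
Set v3 = False and propagate.
  then v4 is forced to True.
  then v5 is forced to True.
  then v7 is forced to False.
  then v8 is forced to True.
v6 is now unconstrained; take v6 = False.
So v1=F, v2=T, v3=F, v4=T, v5=T, v6=F, v7=F, v8=T is a satisfying assignment.

SATISFIABLE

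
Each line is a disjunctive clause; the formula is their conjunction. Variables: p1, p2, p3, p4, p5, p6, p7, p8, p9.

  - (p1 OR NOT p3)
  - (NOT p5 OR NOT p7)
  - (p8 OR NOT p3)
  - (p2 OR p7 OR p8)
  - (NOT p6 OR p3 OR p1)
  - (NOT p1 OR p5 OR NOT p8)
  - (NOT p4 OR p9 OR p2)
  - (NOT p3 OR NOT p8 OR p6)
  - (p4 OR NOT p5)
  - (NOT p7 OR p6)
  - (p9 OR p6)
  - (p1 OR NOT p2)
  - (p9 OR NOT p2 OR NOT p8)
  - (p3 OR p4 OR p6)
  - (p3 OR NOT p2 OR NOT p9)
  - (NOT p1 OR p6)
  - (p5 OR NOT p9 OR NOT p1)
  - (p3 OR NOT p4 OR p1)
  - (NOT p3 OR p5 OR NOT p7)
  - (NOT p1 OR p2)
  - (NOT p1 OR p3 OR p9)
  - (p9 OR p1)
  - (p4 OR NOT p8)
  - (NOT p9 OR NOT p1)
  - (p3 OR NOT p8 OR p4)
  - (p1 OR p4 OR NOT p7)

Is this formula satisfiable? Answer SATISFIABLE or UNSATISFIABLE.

p1 = True:
  propagation gives p6=True, p2=True, p9=False, p8=False; an empty clause results — contradiction.
p1 = False:
  propagation gives p3=False, p6=False, p7=False, p9=True; an empty clause results — contradiction.
Every branch closes, so no satisfying assignment exists.

UNSATISFIABLE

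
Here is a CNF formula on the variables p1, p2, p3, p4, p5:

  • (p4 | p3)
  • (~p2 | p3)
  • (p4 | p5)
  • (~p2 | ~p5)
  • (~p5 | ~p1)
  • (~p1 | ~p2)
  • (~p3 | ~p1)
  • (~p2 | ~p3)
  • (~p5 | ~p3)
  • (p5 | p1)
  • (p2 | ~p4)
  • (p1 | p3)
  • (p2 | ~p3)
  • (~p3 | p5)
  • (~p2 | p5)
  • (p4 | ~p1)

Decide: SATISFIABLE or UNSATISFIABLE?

UNSATISFIABLE

p3 = True:
  propagation gives p1=False, p2=False; an empty clause results — contradiction.
p3 = False:
  propagation gives p4=True, p2=False; an empty clause results — contradiction.
Every branch closes, so no satisfying assignment exists.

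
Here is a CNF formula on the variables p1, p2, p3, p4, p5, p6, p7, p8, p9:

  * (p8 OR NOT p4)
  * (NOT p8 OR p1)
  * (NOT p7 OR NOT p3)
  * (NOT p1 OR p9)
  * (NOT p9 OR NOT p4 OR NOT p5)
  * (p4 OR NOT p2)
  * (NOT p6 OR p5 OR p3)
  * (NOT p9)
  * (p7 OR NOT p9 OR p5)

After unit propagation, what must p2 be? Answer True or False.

False

(NOT p9) is a unit clause: p9 = False.
In (p9 OR NOT p1), p9 is now false; NOT p1 must hold, so p1 = False.
In (NOT p8 OR p1), p1 is now false; NOT p8 must hold, so p8 = False.
(p8 OR NOT p4) with p8 = False leaves only NOT p4, so p4 = False.
In (NOT p2 OR p4), p4 is now false; NOT p2 must hold, so p2 = False.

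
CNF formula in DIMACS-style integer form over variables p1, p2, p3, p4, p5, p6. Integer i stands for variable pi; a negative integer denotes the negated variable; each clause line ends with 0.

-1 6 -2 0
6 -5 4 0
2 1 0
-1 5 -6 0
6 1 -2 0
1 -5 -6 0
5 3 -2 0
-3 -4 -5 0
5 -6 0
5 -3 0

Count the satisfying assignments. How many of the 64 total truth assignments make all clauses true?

Case analysis on p5 and p6:
  p5=T, p6=T: p2 free; 3 ways for (p1,p3,p4) × 2^1 = 6.
  p5=T, p6=F: remaining (p1,p2,p3,p4) ∈ {(T,F,F,T)} — 1.
  p5=F, p6=T: a clause becomes empty — 0.
  p5=F, p6=F: remaining (p1,p2,p3,p4) ∈ {(T,F,F,F); (T,F,F,T)} — 2.
Total: 6 + 1 + 0 + 2 = 9.

9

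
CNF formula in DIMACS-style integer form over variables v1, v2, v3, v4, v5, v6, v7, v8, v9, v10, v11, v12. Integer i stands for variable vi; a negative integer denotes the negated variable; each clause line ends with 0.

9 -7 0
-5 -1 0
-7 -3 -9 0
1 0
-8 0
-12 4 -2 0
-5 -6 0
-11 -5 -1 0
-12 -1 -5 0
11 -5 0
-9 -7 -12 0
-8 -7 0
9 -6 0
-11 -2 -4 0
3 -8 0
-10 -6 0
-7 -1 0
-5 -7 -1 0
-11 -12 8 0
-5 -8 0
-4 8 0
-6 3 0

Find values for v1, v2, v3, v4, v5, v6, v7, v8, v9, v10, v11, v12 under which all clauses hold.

v1=1, v2=0, v3=1, v4=0, v5=0, v6=0, v7=0, v8=0, v9=1, v10=1, v11=1, v12=0

Check each clause:
  1. (!v7 || v9) — v9 is true.
  2. (!v5 || !v1) — !v5 is true.
  3. (!v3 || !v7 || !v9) — !v7 is true.
  4. (v1) — v1 is true.
  5. (!v8) — !v8 is true.
  6. (v4 || !v12 || !v2) — !v12 is true.
  7. (!v5 || !v6) — !v6 is true.
  8. (!v11 || !v5 || !v1) — !v5 is true.
  9. (!v5 || !v12 || !v1) — !v5 is true.
  10. (v11 || !v5) — v11 is true.
  11. (!v7 || !v12 || !v9) — !v7 is true.
  12. (!v8 || !v7) — !v8 is true.
  13. (!v6 || v9) — v9 is true.
  14. (!v11 || !v4 || !v2) — !v4 is true.
  15. (!v8 || v3) — !v8 is true.
  16. (!v6 || !v10) — !v6 is true.
  17. (!v1 || !v7) — !v7 is true.
  18. (!v5 || !v1 || !v7) — !v7 is true.
  19. (!v11 || !v12 || v8) — !v12 is true.
  20. (!v5 || !v8) — !v8 is true.
  21. (v8 || !v4) — !v4 is true.
  22. (!v6 || v3) — !v6 is true.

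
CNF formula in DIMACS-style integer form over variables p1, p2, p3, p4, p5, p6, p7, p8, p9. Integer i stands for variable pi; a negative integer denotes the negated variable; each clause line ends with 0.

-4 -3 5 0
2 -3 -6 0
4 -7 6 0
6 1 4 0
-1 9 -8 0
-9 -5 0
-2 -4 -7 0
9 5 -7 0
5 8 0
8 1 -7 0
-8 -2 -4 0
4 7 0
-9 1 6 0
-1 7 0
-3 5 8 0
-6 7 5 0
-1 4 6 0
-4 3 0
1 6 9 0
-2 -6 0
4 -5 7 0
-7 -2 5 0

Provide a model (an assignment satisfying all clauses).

Try p1 = True.
  then p7 is forced to True.
Set p2 = False and propagate.
Try p3 = False.
  then p4 is forced to False.
  then p6 is forced to True.
For the remaining variables, p5 = True, p8 = False, p9 = False works.
Check each clause:
  1. (p5 ∨ ¬p3 ∨ ¬p4) — p5 is true.
  2. (¬p3 ∨ p2 ∨ ¬p6) — ¬p3 is true.
  3. (p4 ∨ ¬p7 ∨ p6) — p6 is true.
  4. (p4 ∨ p1 ∨ p6) — p1 is true.
  5. (p9 ∨ ¬p8 ∨ ¬p1) — ¬p8 is true.
  6. (¬p9 ∨ ¬p5) — ¬p9 is true.
  7. (¬p4 ∨ ¬p7 ∨ ¬p2) — ¬p4 is true.
  8. (p9 ∨ p5 ∨ ¬p7) — p5 is true.
  9. (p8 ∨ p5) — p5 is true.
  10. (p8 ∨ ¬p7 ∨ p1) — p1 is true.
  11. (¬p4 ∨ ¬p2 ∨ ¬p8) — ¬p8 is true.
  12. (p7 ∨ p4) — p7 is true.
  13. (¬p9 ∨ p6 ∨ p1) — p1 is true.
  14. (p7 ∨ ¬p1) — p7 is true.
  15. (¬p3 ∨ p8 ∨ p5) — p5 is true.
  16. (p7 ∨ p5 ∨ ¬p6) — p5 is true.
  17. (p6 ∨ p4 ∨ ¬p1) — p6 is true.
  18. (¬p4 ∨ p3) — ¬p4 is true.
  19. (p1 ∨ p9 ∨ p6) — p1 is true.
  20. (¬p6 ∨ ¬p2) — ¬p2 is true.
  21. (p4 ∨ p7 ∨ ¬p5) — p7 is true.
  22. (¬p7 ∨ p5 ∨ ¬p2) — p5 is true.

p1=True  p2=False  p3=False  p4=False  p5=True  p6=True  p7=True  p8=False  p9=False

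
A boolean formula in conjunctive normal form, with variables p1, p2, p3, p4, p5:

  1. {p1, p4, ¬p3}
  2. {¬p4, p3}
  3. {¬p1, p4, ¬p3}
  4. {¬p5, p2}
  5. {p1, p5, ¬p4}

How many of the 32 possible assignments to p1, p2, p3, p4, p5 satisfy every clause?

10

Case analysis on p4 and p1:
  p4=T, p1=T: remaining (p2,p3,p5) ∈ {(F,T,F); (T,T,F); (T,T,T)} — 3.
  p4=T, p1=F: remaining (p2,p3,p5) ∈ {(T,T,T)} — 1.
  p4=F, p1=T: remaining (p2,p3,p5) ∈ {(F,F,F); (T,F,F); (T,F,T)} — 3.
  p4=F, p1=F: remaining (p2,p3,p5) ∈ {(F,F,F); (T,F,F); (T,F,T)} — 3.
Total: 3 + 1 + 3 + 3 = 10.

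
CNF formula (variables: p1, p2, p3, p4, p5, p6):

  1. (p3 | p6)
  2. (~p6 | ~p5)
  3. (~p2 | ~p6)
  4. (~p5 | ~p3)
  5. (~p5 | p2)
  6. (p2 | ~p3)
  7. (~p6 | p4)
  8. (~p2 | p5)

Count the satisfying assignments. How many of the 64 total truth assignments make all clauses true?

2

Satisfying assignments:
  p1=0 p2=0 p3=0 p4=1 p5=0 p6=1
  p1=1 p2=0 p3=0 p4=1 p5=0 p6=1
Count: 2.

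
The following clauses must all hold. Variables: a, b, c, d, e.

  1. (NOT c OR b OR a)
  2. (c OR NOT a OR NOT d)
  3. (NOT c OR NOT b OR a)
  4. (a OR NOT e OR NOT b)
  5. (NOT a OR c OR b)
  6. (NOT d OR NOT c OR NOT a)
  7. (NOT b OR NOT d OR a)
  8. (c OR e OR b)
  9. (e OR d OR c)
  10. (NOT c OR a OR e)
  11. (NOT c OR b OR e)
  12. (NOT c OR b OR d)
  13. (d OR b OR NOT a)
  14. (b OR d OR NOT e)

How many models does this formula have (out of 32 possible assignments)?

4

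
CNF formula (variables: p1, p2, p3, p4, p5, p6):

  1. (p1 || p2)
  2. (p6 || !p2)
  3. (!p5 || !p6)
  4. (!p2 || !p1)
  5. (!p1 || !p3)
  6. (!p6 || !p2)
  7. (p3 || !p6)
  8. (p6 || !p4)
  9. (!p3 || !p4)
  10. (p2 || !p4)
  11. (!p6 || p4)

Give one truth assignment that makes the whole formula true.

Pure literal: p5 appears only negated; assign p5 = False.
Branch on p1: take p1 = True.
  then p2 is forced to False.
  then p3 is forced to False.
  then p6 is forced to False.
  then p4 is forced to False.
Every clause has at least one true literal under this assignment.
Check each clause:
  1. (p2 || p1) — p1 is true.
  2. (!p2 || p6) — !p2 is true.
  3. (!p6 || !p5) — !p6 is true.
  4. (!p1 || !p2) — !p2 is true.
  5. (!p3 || !p1) — !p3 is true.
  6. (!p6 || !p2) — !p6 is true.
  7. (!p6 || p3) — !p6 is true.
  8. (!p4 || p6) — !p4 is true.
  9. (!p3 || !p4) — !p4 is true.
  10. (!p4 || p2) — !p4 is true.
  11. (p4 || !p6) — !p6 is true.

p1 = 1, p2 = 0, p3 = 0, p4 = 0, p5 = 0, p6 = 0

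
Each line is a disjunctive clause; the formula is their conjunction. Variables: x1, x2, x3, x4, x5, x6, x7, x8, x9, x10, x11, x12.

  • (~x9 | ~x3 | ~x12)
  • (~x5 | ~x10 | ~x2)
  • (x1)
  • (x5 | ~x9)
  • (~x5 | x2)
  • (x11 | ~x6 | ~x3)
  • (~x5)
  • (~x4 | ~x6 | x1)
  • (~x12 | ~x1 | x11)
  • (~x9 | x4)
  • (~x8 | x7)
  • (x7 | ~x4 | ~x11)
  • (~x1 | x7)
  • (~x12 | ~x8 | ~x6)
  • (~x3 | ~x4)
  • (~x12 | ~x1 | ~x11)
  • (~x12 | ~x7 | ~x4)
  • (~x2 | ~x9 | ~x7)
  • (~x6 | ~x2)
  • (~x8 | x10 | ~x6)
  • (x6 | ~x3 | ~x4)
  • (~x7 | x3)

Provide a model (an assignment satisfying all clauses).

x1=T  x2=F  x3=T  x4=F  x5=F  x6=T  x7=T  x8=F  x9=F  x10=T  x11=T  x12=F

(x1) is a unit clause, so x1 = True.
(~x5) is a unit clause, so x5 = False.
Unit propagation: (~x9) forces x9 = False.
(x7) is a unit clause, so x7 = True.
Unit propagation: (x3) forces x3 = True.
(~x4) is a unit clause, so x4 = False.
Pure literal: x2 appears only negated; assign x2 = False.
x8 occurs only negated in the remaining clauses — set x8 = False.
Set x6 = True and propagate.
  then x11 is forced to True.
  then x12 is forced to False.
x10 is now unconstrained; take x10 = True.
Every clause has at least one true literal under this assignment.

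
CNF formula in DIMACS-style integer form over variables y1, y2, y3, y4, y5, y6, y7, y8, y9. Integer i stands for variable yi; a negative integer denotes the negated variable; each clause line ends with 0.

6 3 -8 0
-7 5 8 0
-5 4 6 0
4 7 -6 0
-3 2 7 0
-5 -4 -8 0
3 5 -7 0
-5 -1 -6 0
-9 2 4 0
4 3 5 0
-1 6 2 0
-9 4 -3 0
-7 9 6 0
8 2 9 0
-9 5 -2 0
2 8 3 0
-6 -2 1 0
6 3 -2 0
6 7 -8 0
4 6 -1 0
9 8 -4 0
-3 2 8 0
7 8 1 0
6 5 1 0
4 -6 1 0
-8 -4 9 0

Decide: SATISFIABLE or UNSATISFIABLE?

SATISFIABLE

Branch on y1: take y1 = True.
For the remaining variables, y2 = False, y3 = True, y4 = True, y5 = False, y6 = True, y7 = True, y8 = True, y9 = True works.
So y1 = T, y2 = F, y3 = T, y4 = T, y5 = F, y6 = T, y7 = T, y8 = T, y9 = T is a satisfying assignment.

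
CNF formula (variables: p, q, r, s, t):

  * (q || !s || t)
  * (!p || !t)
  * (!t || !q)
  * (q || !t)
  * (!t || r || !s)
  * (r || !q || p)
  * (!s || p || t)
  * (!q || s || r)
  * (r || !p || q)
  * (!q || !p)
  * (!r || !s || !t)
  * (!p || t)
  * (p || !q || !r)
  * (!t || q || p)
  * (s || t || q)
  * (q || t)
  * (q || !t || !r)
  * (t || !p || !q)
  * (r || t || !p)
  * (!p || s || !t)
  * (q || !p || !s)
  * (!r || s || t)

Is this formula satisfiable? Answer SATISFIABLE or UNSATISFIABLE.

UNSATISFIABLE

t = True:
  propagation gives p=False, q=False; an empty clause results — contradiction.
t = False:
  propagation gives p=False, s=False, q=True, r=True; an empty clause results — contradiction.
Every branch closes, so no satisfying assignment exists.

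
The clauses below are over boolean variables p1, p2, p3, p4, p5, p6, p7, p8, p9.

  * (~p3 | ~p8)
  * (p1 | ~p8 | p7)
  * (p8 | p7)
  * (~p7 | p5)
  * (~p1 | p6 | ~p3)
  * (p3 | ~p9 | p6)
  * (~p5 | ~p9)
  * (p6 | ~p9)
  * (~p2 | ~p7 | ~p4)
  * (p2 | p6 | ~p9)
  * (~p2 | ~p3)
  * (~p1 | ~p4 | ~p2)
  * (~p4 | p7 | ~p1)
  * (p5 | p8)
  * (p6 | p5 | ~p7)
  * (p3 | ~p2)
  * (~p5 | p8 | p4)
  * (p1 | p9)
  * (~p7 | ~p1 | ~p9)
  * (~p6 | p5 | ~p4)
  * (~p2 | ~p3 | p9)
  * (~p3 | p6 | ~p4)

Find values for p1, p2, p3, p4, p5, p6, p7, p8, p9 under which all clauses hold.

Branch on p1: take p1 = True.
Try p2 = False.
Set p3 = False and propagate.
The remaining clauses are satisfied by p4 = False, p5 = True, p6 = False, p7 = False, p8 = True, p9 = False.
Check each clause:
  1. (~p8 | ~p3) — ~p3 is true.
  2. (p1 | ~p8 | p7) — p1 is true.
  3. (p8 | p7) — p8 is true.
  4. (p5 | ~p7) — ~p7 is true.
  5. (~p3 | ~p1 | p6) — ~p3 is true.
  6. (p3 | p6 | ~p9) — ~p9 is true.
  7. (~p9 | ~p5) — ~p9 is true.
  8. (~p9 | p6) — ~p9 is true.
  9. (~p2 | ~p4 | ~p7) — ~p7 is true.
  10. (~p9 | p2 | p6) — ~p9 is true.
  11. (~p2 | ~p3) — ~p3 is true.
  12. (~p4 | ~p1 | ~p2) — ~p4 is true.
  13. (~p1 | p7 | ~p4) — ~p4 is true.
  14. (p5 | p8) — p8 is true.
  15. (~p7 | p6 | p5) — ~p7 is true.
  16. (p3 | ~p2) — ~p2 is true.
  17. (p8 | p4 | ~p5) — p8 is true.
  18. (p9 | p1) — p1 is true.
  19. (~p9 | ~p1 | ~p7) — ~p7 is true.
  20. (p5 | ~p4 | ~p6) — ~p6 is true.
  21. (~p3 | ~p2 | p9) — ~p3 is true.
  22. (p6 | ~p3 | ~p4) — ~p4 is true.

p1=T  p2=F  p3=F  p4=F  p5=T  p6=F  p7=F  p8=T  p9=F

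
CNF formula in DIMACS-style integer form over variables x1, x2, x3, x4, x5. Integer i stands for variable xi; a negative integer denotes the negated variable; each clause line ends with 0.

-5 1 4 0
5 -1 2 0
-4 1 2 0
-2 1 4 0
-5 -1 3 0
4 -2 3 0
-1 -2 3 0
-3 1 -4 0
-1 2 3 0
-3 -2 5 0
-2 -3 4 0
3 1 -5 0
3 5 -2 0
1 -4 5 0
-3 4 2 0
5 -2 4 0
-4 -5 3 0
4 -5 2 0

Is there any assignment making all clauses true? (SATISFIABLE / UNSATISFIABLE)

SATISFIABLE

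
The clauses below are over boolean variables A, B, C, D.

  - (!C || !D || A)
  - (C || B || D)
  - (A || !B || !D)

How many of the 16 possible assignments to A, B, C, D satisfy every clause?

Case analysis on D and A:
  D=1, A=1: remaining (B,C) ∈ {(0,0); (0,1); (1,0); (1,1)} — 4.
  D=1, A=0: remaining (B,C) ∈ {(0,0)} — 1.
  D=0, A=1: remaining (B,C) ∈ {(0,1); (1,0); (1,1)} — 3.
  D=0, A=0: remaining (B,C) ∈ {(0,1); (1,0); (1,1)} — 3.
Total: 4 + 1 + 3 + 3 = 11.

11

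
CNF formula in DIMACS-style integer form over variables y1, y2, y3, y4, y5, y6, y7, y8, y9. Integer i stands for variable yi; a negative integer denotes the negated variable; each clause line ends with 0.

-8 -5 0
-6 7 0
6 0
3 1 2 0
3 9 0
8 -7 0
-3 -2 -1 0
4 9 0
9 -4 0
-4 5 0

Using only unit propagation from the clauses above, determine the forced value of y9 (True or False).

True

Unit clause (y6) sets y6 = True.
From (¬y6 ∨ y7) and y6 = True: y7 = True.
In (¬y7 ∨ y8), ¬y7 is now false; y8 must hold, so y8 = True.
In (¬y8 ∨ ¬y5), ¬y8 is now false; ¬y5 must hold, so y5 = False.
From (y5 ∨ ¬y4) and y5 = False: y4 = False.
From (y9 ∨ y4) and y4 = False: y9 = True.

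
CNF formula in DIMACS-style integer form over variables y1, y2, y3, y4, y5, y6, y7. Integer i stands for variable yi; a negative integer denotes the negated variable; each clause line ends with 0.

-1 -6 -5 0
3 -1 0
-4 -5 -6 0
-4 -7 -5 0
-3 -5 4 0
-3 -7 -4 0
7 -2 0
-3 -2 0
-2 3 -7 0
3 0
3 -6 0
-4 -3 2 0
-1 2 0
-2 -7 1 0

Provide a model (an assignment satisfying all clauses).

y1 = 0  y2 = 0  y3 = 1  y4 = 0  y5 = 0  y6 = 1  y7 = 1

Check each clause:
  1. (~y6 | ~y1 | ~y5) — ~y5 is true.
  2. (y3 | ~y1) — y3 is true.
  3. (~y6 | ~y4 | ~y5) — ~y5 is true.
  4. (~y5 | ~y7 | ~y4) — ~y5 is true.
  5. (y4 | ~y5 | ~y3) — ~y5 is true.
  6. (~y4 | ~y7 | ~y3) — ~y4 is true.
  7. (~y2 | y7) — ~y2 is true.
  8. (~y3 | ~y2) — ~y2 is true.
  9. (~y7 | y3 | ~y2) — y3 is true.
  10. (y3) — y3 is true.
  11. (~y6 | y3) — y3 is true.
  12. (~y4 | y2 | ~y3) — ~y4 is true.
  13. (y2 | ~y1) — ~y1 is true.
  14. (~y7 | ~y2 | y1) — ~y2 is true.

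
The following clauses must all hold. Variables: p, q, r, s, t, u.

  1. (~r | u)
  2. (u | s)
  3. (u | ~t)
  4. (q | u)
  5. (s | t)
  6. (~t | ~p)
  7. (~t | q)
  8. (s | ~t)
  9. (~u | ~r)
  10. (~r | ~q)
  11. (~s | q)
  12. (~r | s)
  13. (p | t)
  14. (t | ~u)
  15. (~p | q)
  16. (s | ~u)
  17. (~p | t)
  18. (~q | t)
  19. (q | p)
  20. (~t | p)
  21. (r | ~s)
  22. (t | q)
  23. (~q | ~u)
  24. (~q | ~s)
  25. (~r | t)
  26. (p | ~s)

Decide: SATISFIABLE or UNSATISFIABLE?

t = True:
  propagation gives u=True, p=False; an empty clause results — contradiction.
t = False:
  propagation gives s=True, q=True; an empty clause results — contradiction.
Every branch closes, so no satisfying assignment exists.

UNSATISFIABLE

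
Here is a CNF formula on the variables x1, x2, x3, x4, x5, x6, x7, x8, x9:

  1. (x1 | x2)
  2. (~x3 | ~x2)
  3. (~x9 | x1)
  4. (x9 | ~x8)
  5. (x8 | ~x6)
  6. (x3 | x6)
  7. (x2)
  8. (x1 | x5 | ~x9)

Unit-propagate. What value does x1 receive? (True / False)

True

(x2) stands alone — x2 = True.
(~x2 | ~x3): since x2 = True, the clause reduces to (~x3). x3 = False.
(x6 | x3): since x3 = False, the clause reduces to (x6). x6 = True.
(x8 | ~x6): since x6 = True, the clause reduces to (x8). x8 = True.
(x9 | ~x8): since x8 = True, the clause reduces to (x9). x9 = True.
(x1 | ~x9): since x9 = True, the clause reduces to (x1). x1 = True.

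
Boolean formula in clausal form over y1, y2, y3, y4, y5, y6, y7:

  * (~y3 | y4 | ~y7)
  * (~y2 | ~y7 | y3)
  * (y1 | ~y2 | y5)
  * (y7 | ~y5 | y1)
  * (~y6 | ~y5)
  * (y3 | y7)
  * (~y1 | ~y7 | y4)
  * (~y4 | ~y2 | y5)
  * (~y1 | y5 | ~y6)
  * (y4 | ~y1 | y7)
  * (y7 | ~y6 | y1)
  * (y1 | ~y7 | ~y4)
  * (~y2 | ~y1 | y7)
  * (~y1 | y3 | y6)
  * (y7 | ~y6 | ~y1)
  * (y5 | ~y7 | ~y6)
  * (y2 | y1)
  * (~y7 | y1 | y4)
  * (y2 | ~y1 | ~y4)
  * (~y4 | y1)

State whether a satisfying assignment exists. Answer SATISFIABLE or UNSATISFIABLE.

Set y1 = True and propagate.
Branch on y2: take y2 = True.
  then y7 is forced to True.
  then y3 is forced to True.
  then y4 is forced to True.
  then y5 is forced to True.
  then y6 is forced to False.
So y1=True, y2=True, y3=True, y4=True, y5=True, y6=False, y7=True is a satisfying assignment.

SATISFIABLE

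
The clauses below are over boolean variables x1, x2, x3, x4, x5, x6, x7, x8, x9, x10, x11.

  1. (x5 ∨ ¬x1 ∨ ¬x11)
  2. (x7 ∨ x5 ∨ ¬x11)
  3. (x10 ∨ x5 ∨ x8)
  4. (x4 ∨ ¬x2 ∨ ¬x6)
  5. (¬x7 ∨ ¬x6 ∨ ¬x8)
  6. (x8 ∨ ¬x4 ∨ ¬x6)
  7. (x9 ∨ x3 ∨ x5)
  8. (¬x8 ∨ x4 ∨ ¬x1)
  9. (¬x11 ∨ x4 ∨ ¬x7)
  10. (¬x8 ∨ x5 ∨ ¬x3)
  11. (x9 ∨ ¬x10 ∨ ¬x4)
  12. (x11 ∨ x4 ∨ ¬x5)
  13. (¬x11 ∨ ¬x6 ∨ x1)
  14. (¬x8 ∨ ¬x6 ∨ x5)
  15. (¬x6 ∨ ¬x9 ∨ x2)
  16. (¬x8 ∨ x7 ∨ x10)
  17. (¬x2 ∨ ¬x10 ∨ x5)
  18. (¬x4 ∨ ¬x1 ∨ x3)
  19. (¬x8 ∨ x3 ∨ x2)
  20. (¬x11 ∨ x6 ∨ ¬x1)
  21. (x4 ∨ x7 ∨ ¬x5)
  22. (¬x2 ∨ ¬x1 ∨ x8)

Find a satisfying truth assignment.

x1=0, x2=1, x3=1, x4=1, x5=1, x6=1, x7=0, x8=1, x9=1, x10=1, x11=0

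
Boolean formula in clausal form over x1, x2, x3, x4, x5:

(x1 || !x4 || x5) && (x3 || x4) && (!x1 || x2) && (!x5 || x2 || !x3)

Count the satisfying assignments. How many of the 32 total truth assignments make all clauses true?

12

Case analysis on x1 and x2:
  x1=T, x2=T: x5 free; 3 ways for (x3,x4) × 2^1 = 6.
  x1=T, x2=F: a clause becomes empty — 0.
  x1=F, x2=T: remaining (x3,x4,x5) ∈ {(F,T,T); (T,F,F); (T,F,T); (T,T,T)} — 4.
  x1=F, x2=F: remaining (x3,x4,x5) ∈ {(F,T,T); (T,F,F)} — 2.
Total: 6 + 0 + 4 + 2 = 12.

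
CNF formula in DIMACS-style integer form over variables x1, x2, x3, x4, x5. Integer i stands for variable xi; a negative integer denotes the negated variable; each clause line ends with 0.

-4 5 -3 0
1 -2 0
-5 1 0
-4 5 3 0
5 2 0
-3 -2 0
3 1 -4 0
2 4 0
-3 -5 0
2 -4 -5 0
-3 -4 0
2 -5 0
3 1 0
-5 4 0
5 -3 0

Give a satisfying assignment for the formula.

x1=True, x2=True, x3=False, x4=False, x5=False

Check each clause:
  1. (!x3 || x5 || !x4) — !x3 is true.
  2. (!x2 || x1) — x1 is true.
  3. (x1 || !x5) — x1 is true.
  4. (x5 || !x4 || x3) — !x4 is true.
  5. (x5 || x2) — x2 is true.
  6. (!x3 || !x2) — !x3 is true.
  7. (x1 || !x4 || x3) — x1 is true.
  8. (x2 || x4) — x2 is true.
  9. (!x5 || !x3) — !x5 is true.
  10. (x2 || !x4 || !x5) — x2 is true.
  11. (!x4 || !x3) — !x4 is true.
  12. (!x5 || x2) — x2 is true.
  13. (x3 || x1) — x1 is true.
  14. (x4 || !x5) — !x5 is true.
  15. (!x3 || x5) — !x3 is true.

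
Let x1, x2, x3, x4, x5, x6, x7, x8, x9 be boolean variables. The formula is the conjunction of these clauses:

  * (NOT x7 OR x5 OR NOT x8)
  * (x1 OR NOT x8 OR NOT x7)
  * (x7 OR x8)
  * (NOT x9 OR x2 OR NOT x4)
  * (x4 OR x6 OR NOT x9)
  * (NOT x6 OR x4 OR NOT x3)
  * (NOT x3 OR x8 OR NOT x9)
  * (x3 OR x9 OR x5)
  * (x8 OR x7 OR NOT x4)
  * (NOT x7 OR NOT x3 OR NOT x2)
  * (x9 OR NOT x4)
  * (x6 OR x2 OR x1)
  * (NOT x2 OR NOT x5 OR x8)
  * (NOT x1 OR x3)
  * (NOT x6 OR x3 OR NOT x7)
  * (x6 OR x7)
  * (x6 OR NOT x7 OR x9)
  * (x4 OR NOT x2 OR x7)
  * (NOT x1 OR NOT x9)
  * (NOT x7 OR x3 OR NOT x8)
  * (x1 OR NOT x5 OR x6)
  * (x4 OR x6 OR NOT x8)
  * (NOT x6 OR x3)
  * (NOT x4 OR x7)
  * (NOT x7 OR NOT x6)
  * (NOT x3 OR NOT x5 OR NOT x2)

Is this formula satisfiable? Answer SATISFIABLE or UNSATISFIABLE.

SATISFIABLE

Set x1 = False and propagate.
Branch on x2: take x2 = True.
For the remaining variables, x3 = False, x4 = True, x5 = False, x6 = False, x7 = True, x8 = False, x9 = True works.
So x1=False, x2=True, x3=False, x4=True, x5=False, x6=False, x7=True, x8=False, x9=True is a satisfying assignment.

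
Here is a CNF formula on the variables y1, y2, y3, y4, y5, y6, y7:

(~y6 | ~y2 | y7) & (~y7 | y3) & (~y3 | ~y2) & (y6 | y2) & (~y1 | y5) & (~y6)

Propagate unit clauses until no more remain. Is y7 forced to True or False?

False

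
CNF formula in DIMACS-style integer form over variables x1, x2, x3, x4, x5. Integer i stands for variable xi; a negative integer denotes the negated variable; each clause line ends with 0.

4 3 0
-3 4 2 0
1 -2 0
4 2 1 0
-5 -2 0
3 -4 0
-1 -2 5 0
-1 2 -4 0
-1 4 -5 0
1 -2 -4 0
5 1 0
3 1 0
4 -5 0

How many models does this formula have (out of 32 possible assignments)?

1

Satisfying assignments:
  x1=0 x2=0 x3=1 x4=1 x5=1
Count: 1.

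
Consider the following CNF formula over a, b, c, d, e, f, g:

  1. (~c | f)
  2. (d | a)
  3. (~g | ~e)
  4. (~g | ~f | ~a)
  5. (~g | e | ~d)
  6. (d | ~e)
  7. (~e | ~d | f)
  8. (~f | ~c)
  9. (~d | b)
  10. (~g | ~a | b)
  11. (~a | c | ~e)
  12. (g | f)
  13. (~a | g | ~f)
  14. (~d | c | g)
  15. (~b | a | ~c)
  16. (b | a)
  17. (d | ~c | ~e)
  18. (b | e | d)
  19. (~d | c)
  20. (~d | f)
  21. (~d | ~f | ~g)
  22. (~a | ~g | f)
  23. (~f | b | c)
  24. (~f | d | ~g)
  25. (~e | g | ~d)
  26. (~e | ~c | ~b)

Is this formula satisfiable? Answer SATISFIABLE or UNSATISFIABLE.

UNSATISFIABLE

d = True:
  propagation gives b=True, c=True, f=True; an empty clause results — contradiction.
d = False:
  f = True:
    propagation gives g=False; an empty clause results — contradiction.
  f = False:
    propagation gives c=False, g=True; an empty clause results — contradiction.
Every branch closes, so no satisfying assignment exists.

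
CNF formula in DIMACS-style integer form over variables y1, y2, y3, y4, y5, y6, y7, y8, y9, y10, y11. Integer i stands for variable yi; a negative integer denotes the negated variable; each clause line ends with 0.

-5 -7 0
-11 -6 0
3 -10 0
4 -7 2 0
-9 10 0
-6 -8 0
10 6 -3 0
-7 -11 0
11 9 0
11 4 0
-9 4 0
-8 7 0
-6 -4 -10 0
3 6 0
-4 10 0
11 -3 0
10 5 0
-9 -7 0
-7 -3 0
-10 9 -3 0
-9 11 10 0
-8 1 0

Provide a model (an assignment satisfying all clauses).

Pure literal: y8 appears only negated; assign y8 = False.
Set y2 = False and propagate.
For the remaining variables, y1 = False, y3 = True, y4 = True, y5 = False, y6 = False, y7 = False, y9 = True, y10 = True, y11 = True works.

y1=F, y2=F, y3=T, y4=T, y5=F, y6=F, y7=F, y8=F, y9=T, y10=T, y11=T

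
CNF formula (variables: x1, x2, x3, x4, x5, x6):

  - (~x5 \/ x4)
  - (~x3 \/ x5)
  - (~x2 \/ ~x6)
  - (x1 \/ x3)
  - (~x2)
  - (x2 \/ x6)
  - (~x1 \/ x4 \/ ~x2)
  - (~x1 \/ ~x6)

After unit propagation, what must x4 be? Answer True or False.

True

(~x2) is a unit clause: x2 = False.
In (x2 \/ x6), x2 is now false; x6 must hold, so x6 = True.
In (~x6 \/ ~x1), ~x6 is now false; ~x1 must hold, so x1 = False.
In (x3 \/ x1), x1 is now false; x3 must hold, so x3 = True.
(~x3 \/ x5) with x3 = True leaves only x5, so x5 = True.
From (x4 \/ ~x5) and x5 = True: x4 = True.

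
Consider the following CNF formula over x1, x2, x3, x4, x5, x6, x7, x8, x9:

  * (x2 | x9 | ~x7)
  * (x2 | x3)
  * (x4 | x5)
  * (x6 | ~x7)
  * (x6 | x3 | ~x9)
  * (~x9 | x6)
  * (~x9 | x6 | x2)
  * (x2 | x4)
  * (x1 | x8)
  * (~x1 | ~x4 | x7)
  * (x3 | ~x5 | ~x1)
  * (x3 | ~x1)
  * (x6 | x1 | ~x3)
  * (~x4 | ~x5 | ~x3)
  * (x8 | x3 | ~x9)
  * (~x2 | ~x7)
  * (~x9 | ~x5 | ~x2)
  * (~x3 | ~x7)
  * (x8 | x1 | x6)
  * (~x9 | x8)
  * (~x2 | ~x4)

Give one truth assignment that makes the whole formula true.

x6 occurs only positively in the remaining clauses — set x6 = True.
Pure literal: x8 appears only positively; assign x8 = True.
Branch on x1: take x1 = False.
Try x2 = False.
  then x3 is forced to True.
  then x4 is forced to True.
  then x5 is forced to False.
  then x7 is forced to False.
x9 is now unconstrained; take x9 = True.

x1=False, x2=False, x3=True, x4=True, x5=False, x6=True, x7=False, x8=True, x9=True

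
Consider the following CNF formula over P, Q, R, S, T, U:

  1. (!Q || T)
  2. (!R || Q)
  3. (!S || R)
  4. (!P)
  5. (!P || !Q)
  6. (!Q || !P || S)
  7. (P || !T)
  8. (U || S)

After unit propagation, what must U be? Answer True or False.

(!P) stands alone — P = False.
(P || !T) with P = False leaves only !T, so T = False.
(T || !Q): since T = False, the clause reduces to (!Q). Q = False.
In (!R || Q), Q is now false; !R must hold, so R = False.
From (R || !S) and R = False: S = False.
(S || U) with S = False leaves only U, so U = True.

True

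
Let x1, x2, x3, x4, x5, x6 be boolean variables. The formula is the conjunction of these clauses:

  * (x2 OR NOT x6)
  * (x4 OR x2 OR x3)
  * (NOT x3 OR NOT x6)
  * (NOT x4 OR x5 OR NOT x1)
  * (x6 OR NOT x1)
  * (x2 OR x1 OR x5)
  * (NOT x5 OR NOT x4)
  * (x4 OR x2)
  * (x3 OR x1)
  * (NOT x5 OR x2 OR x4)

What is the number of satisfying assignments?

5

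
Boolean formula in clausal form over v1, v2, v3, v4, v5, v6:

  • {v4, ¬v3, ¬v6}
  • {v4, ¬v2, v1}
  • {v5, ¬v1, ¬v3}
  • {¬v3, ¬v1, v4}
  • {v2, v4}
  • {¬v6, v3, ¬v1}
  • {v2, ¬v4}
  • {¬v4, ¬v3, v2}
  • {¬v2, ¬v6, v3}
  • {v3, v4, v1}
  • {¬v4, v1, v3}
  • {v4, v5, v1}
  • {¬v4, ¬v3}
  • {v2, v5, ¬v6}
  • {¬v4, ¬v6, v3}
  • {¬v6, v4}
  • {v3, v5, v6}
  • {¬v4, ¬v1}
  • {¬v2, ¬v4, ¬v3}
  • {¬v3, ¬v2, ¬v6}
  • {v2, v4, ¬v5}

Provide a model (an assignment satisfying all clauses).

v1=True, v2=True, v3=False, v4=False, v5=True, v6=False

Check each clause:
  1. {¬v6, ¬v3, v4} — ¬v6 is true.
  2. {v1, v4, ¬v2} — v1 is true.
  3. {v5, ¬v1, ¬v3} — ¬v3 is true.
  4. {¬v1, ¬v3, v4} — ¬v3 is true.
  5. {v4, v2} — v2 is true.
  6. {v3, ¬v6, ¬v1} — ¬v6 is true.
  7. {v2, ¬v4} — v2 is true.
  8. {¬v4, v2, ¬v3} — v2 is true.
  9. {¬v6, ¬v2, v3} — ¬v6 is true.
  10. {v4, v3, v1} — v1 is true.
  11. {¬v4, v3, v1} — v1 is true.
  12. {v5, v4, v1} — v1 is true.
  13. {¬v3, ¬v4} — ¬v4 is true.
  14. {v5, v2, ¬v6} — ¬v6 is true.
  15. {v3, ¬v6, ¬v4} — ¬v6 is true.
  16. {v4, ¬v6} — ¬v6 is true.
  17. {v6, v3, v5} — v5 is true.
  18. {¬v4, ¬v1} — ¬v4 is true.
  19. {¬v4, ¬v2, ¬v3} — ¬v4 is true.
  20. {¬v3, ¬v6, ¬v2} — ¬v6 is true.
  21. {¬v5, v4, v2} — v2 is true.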